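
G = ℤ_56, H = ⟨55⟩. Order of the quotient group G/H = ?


|⟨55⟩| = n / gcd(55, 56) = 56 / 1 = 56
H is normal (ℤ_56 is abelian).
|G/H| = |G| / |H| = 56 / 56 = 1

|G/H| = 1


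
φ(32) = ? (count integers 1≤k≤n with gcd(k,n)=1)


Factor n: 32 = 2^5
φ(n) = n · ∏(1 - 1/p) over distinct primes p | n
φ(32) = 32 · (1 - 1/2) = 16

φ(32) = 16


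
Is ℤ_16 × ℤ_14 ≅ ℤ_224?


Comparing ℤ_16 × ℤ_14 and ℤ_224:
gcd(16,14) = 2 ≠ 1. Max element order in ℤ_16×ℤ_14 is lcm(16,14) = 112 < 224, so it has no element of order 224

No, ℤ_16 × ℤ_14 ≇ ℤ_224


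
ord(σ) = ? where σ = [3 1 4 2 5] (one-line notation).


Cycle decomposition: (1 3 4 2)
Cycle lengths: 4
Order = lcm(4) = 4

ord(σ) = 4


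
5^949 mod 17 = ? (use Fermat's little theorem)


Fermat's little theorem: if p is prime and gcd(a,p)=1, then a^(p-1) ≡ 1 (mod p)
p = 17 is prime, gcd(5,17) = 1
Reduce exponent: 949 mod 16 = 5
So 5^949 ≡ 5^5 (mod 17)
5^5 mod 17 = 14

5^949 ≡ 14 (mod 17)


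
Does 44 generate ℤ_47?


g generates ℤ_n iff gcd(g, n) = 1
gcd(44, 47) = 1
Since gcd = 1, 44 is a generator.

Yes, 44 generates ℤ_47


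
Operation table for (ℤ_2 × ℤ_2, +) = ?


Elements: {(0,0), (0,1), (1,0), (1,1)}
Operation: componentwise addition mod (2, 2)
Entry (a, b) = ((a₁+b₁) mod 2, (a₂+b₂) mod 2)

Cayley table:
      | (0,0) | (0,1) | (1,0) | (1,1)
(0,0) | (0,0) | (0,1) | (1,0) | (1,1)
(0,1) | (0,1) | (0,0) | (1,1) | (1,0)
(1,0) | (1,0) | (1,1) | (0,0) | (0,1)
(1,1) | (1,1) | (1,0) | (0,1) | (0,0)


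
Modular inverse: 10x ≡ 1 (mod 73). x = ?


Use the extended Euclidean algorithm to write 1 = 10·s + 73·t; then s mod 73 is the inverse.
Euclidean algorithm:
  10 = 0·73 + 10
  73 = 7·10 + 3
  10 = 3·3 + 1
  3 = 3·1 + 0
gcd(10,73) = 1
Back-substitution gives: 10·(22) + 73·(-3) = 1
So 10⁻¹ ≡ 22 ≡ 22 (mod 73)
Check: 10 × 22 = 220 ≡ 1 (mod 73) ✓

10⁻¹ ≡ 22 (mod 73)


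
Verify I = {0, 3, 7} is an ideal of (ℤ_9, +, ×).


Check ideal conditions for I = {0, 3, 7} in ℤ_9:
(1) I is an additive subgroup? No
(2) For r ∈ ℤ_9 and a ∈ I: r·a ∈ I? No  [counterexample: r=2, a=3, r·a mod 9 = 6 ∉ I]

No, I is not an ideal of ℤ_9


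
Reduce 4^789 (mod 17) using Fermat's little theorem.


Fermat's little theorem: if p is prime and gcd(a,p)=1, then a^(p-1) ≡ 1 (mod p)
p = 17 is prime, gcd(4,17) = 1
Reduce exponent: 789 mod 16 = 5
So 4^789 ≡ 4^5 (mod 17)
4^5 mod 17 = 4

4^789 ≡ 4 (mod 17)


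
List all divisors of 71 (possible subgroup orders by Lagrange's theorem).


Lagrange's theorem: |H| divides |G|
|G| = 71
Divisors of 71: 1, 71

Possible subgroup orders: {1, 71}


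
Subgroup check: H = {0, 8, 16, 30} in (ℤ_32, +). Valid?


Subgroup test for H = {0, 8, 16, 30} in (ℤ_32, +):
(1) 0 ∈ H? Yes
(2) Closure: for all a,b ∈ H, (a+b) mod 32 ∈ H? No  [counterexample: 8 + 16 = 24 ∉ H]
(3) Inverses: for all a ∈ H, -a mod 32 ∈ H? No

No, H is not a subgroup of ℤ_32


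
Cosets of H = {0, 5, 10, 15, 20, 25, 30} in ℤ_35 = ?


H = {0, 5, 10, 15, 20, 25, 30}, |H| = 7
Number of cosets = |G|/|H| = 35/7 = 5
0 + H = {0, 5, 10, 15, 20, 25, 30}
1 + H = {1, 6, 11, 16, 21, 26, 31}
2 + H = {2, 7, 12, 17, 22, 27, 32}
3 + H = {3, 8, 13, 18, 23, 28, 33}
4 + H = {4, 9, 14, 19, 24, 29, 34}

Cosets: 0+H={0,5,10,15,20,25,30}; 1+H={1,6,11,16,21,26,31}; 2+H={2,7,12,17,22,27,32}; 3+H={3,8,13,18,23,28,33}; 4+H={4,9,14,19,24,29,34}


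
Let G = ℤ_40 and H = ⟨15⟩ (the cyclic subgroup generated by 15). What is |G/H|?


|⟨15⟩| = n / gcd(15, 40) = 40 / 5 = 8
H is normal (ℤ_40 is abelian).
|G/H| = |G| / |H| = 40 / 8 = 5

|G/H| = 5


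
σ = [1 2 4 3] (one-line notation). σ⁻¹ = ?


To find σ⁻¹, swap domain and range:
σ(1) = 1 → σ⁻¹(1) = 1
σ(2) = 2 → σ⁻¹(2) = 2
σ(3) = 4 → σ⁻¹(4) = 3
σ(4) = 3 → σ⁻¹(3) = 4

σ⁻¹ = [1 2 4 3]


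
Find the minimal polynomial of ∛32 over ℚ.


∛32 satisfies x³ - 32 = 0, irreducible over ℚ (no rational root; 32 is not a perfect cube)

Minimal polynomial: x³ - 32


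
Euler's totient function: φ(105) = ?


Factor n: 105 = 3 × 5 × 7
φ(n) = n · ∏(1 - 1/p) over distinct primes p | n
φ(105) = 105 · (1 - 1/3) · (1 - 1/5) · (1 - 1/7) = 48

φ(105) = 48


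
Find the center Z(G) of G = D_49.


Z(G) = {g ∈ G | gx = xg for all x ∈ G}
For odd n, Z(D_n) = {e}: no nontrivial rotation commutes with all reflections

Z(D_49) = {e}


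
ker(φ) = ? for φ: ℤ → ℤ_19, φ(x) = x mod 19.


Kernel = preimage of identity
ker(φ) = {x ∈ ℤ : x ≡ 0 (mod 19)} = 19ℤ = {0, ±19, ±38, ...}

ker(φ) = 19ℤ


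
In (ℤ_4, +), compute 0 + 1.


Operation: addition mod 4
0 + 1 = (a + b) mod 4 with a = 0, b = 1

0 + 1 = 1


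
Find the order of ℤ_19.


ℤ_n has n elements.

|ℤ_19| = 19


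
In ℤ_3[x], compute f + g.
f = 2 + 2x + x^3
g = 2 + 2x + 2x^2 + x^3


Add coefficients mod 3:
x^0: 2 + 2 = 1 (mod 3)
x^1: 2 + 2 = 1 (mod 3)
x^2: 0 + 2 = 2 (mod 3)
x^3: 1 + 1 = 2 (mod 3)
Result: 1 + x + 2x^2 + 2x^3

f + g = 1 + x + 2x^2 + 2x^3


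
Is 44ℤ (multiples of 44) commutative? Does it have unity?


44ℤ is a commutative ring under +,× but has no multiplicative identity (1 ∉ 44ℤ); it has no zero divisors, but without unity it is not an integral domain
Commutative: Yes
Integral domain: No
Has unity: No

44ℤ (multiples of 44): Commutative=Yes, Unity=No


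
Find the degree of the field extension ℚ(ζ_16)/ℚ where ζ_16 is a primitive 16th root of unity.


[ℚ(ζ_n):ℚ] = deg Φ_n(x) = φ(n). Here φ(16) = 8

[ℚ(ζ_16)/ℚ where ζ_16 is a primitive 16th root of unity] = 8


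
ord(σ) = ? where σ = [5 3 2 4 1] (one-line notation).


Cycle decomposition: (1 5) (2 3)
Cycle lengths: 2, 2
Order = lcm(2, 2) = 2

ord(σ) = 2


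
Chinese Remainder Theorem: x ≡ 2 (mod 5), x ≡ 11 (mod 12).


m₁ = 5, m₂ = 12, gcd = 1, so CRT applies. M = m₁·m₂ = 60
Let M₁ = M/m₁ = 12, M₂ = M/m₂ = 5
Find y₁ ≡ M₁⁻¹ (mod m₁): 12⁻¹ ≡ 3 (mod 5)
Find y₂ ≡ M₂⁻¹ (mod m₂): 5⁻¹ ≡ 5 (mod 12)
x = a₁·M₁·y₁ + a₂·M₂·y₂ = 2·12·3 + 11·5·5 = 347
Reduce mod 60: x ≡ 47
Check: 47 mod 5 = 2 ✓, 47 mod 12 = 11 ✓

x ≡ 47 (mod 60)


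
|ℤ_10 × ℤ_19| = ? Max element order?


|ℤ_10 × ℤ_19| = 10 × 19 = 190
Max element order = lcm(10,19) = 190
Cyclic? Yes (gcd=1)

|ℤ_10×ℤ_19| = 190, max element order = 190


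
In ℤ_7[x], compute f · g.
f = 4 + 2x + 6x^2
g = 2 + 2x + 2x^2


Expand and collect like terms; reduce coefficients mod 7:
x^0: 4·2 = 8 ≡ 1 (mod 7)
x^1: 4·2 + 2·2 = 12 ≡ 5 (mod 7)
x^2: 4·2 + 2·2 + 6·2 = 24 ≡ 3 (mod 7)
x^3: 2·2 + 6·2 = 16 ≡ 2 (mod 7)
x^4: 6·2 = 12 ≡ 5 (mod 7)
Result: 1 + 5x + 3x^2 + 2x^3 + 5x^4

f · g = 1 + 5x + 3x^2 + 2x^3 + 5x^4


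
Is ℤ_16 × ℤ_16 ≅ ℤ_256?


Comparing ℤ_16 × ℤ_16 and ℤ_256:
gcd(16,16) = 16 ≠ 1. Max element order in ℤ_16×ℤ_16 is lcm(16,16) = 16 < 256, so it has no element of order 256

No, ℤ_16 × ℤ_16 ≇ ℤ_256


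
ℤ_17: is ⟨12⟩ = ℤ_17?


g generates ℤ_n iff gcd(g, n) = 1
gcd(12, 17) = 1
Since gcd = 1, 12 is a generator.

Yes, 12 generates ℤ_17


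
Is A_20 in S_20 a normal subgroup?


H = A_20 in S_20
A_20 has index 2 in S_20, and every subgroup of index 2 is normal

Yes, normal subgroup


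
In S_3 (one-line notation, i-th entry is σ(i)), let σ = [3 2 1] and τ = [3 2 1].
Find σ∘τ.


σ∘τ: apply τ first, then σ
1 →τ 3 →σ 1
2 →τ 2 →σ 2
3 →τ 1 →σ 3

σ∘τ = [1 2 3]


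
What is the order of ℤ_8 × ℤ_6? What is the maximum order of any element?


|ℤ_8 × ℤ_6| = 8 × 6 = 48
Max element order = lcm(8,6) = 24
Cyclic? No (gcd=2)

|ℤ_8×ℤ_6| = 48, max element order = 24


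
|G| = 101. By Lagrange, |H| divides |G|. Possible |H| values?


Lagrange's theorem: |H| divides |G|
|G| = 101
Divisors of 101: 1, 101

Possible subgroup orders: {1, 101}


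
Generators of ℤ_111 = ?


g generates ℤ_n iff gcd(g,n) = 1
Prime factors of 111: 3, 37
Generators are g ∈ {1,...,110} not divisible by any of these primes.
Generators: {1, 2, 4, 5, 7, 8, 10, 11, 13, 14, 16, 17, 19, 20, 22, 23, 25, 26, 28, 29, 31, 32, 34, 35, 38, 40, 41, 43, 44, 46, 47, 49, 50, 52, 53, 55, 56, 58, 59, 61, 62, 64, 65, 67, 68, 70, 71, 73, 76, 77, 79, 80, 82, 83, 85, 86, 88, 89, 91, 92, 94, 95, 97, 98, 100, 101, 103, 104, 106, 107, 109, 110}
Number of generators = φ(111) = 72

Generators of ℤ_111 = {1, 2, 4, 5, 7, 8, 10, 11, 13, 14, 16, 17, 19, 20, 22, 23, 25, 26, 28, 29, 31, 32, 34, 35, 38, 40, 41, 43, 44, 46, 47, 49, 50, 52, 53, 55, 56, 58, 59, 61, 62, 64, 65, 67, 68, 70, 71, 73, 76, 77, 79, 80, 82, 83, 85, 86, 88, 89, 91, 92, 94, 95, 97, 98, 100, 101, 103, 104, 106, 107, 109, 110}


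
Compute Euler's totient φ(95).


Factor n: 95 = 5 × 19
φ(n) = n · ∏(1 - 1/p) over distinct primes p | n
φ(95) = 95 · (1 - 1/5) · (1 - 1/19) = 72

φ(95) = 72


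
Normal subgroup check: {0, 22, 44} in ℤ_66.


H = {0, 22, 44} in ℤ_66
ℤ_66 is abelian; every subgroup of an abelian group is normal

Yes, normal subgroup


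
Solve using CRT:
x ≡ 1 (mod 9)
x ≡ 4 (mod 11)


m₁ = 9, m₂ = 11, gcd = 1, so CRT applies. M = m₁·m₂ = 99
Let M₁ = M/m₁ = 11, M₂ = M/m₂ = 9
Find y₁ ≡ M₁⁻¹ (mod m₁): 11⁻¹ ≡ 5 (mod 9)
Find y₂ ≡ M₂⁻¹ (mod m₂): 9⁻¹ ≡ 5 (mod 11)
x = a₁·M₁·y₁ + a₂·M₂·y₂ = 1·11·5 + 4·9·5 = 235
Reduce mod 99: x ≡ 37
Check: 37 mod 9 = 1 ✓, 37 mod 11 = 4 ✓

x ≡ 37 (mod 99)


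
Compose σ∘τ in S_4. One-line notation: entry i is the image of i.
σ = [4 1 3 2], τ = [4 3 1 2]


σ∘τ: apply τ first, then σ
1 →τ 4 →σ 2
2 →τ 3 →σ 3
3 →τ 1 →σ 4
4 →τ 2 →σ 1

σ∘τ = [2 3 4 1]


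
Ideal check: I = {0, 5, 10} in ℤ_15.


Check ideal conditions for I = {0, 5, 10} in ℤ_15:
(1) I is an additive subgroup? Yes
(2) For r ∈ ℤ_15 and a ∈ I: r·a ∈ I? Yes

Yes, I is an ideal of ℤ_15


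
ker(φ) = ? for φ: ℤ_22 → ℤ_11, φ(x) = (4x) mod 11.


Kernel = preimage of identity
ker(φ) = {x ∈ ℤ_22 : 4x ≡ 0 (mod 11)}. Since 11 | 22, φ is well-defined. The kernel is the cyclic subgroup ⟨11⟩ of ℤ_22 (order 2), i.e. {0, 11}

ker(φ) = {0, 11}


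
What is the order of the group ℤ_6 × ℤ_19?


|A × B| = |A| · |B|
|ℤ_6 × ℤ_19| = 6 × 19 = 114

|ℤ_6 × ℤ_19| = 114


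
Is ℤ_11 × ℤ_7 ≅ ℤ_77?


Comparing ℤ_11 × ℤ_7 and ℤ_77:
gcd(11,7) = 1, so ℤ_11 × ℤ_7 ≅ ℤ_77 (CRT)

Yes, ℤ_11 × ℤ_7 ≅ ℤ_77


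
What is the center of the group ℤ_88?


Z(G) = {g ∈ G | gx = xg for all x ∈ G}
ℤ_88 is abelian, so Z(G) = G

Z(ℤ_88) = ℤ_88


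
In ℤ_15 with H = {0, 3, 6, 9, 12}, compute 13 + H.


13 + H = {13 + h (mod 15) : h ∈ H}
13+0=13, 13+3=1, 13+6=4, 13+9=7, 13+12=10
13 + H = {1, 4, 7, 10, 13} = 1 + H

13 + H = {1, 4, 7, 10, 13}


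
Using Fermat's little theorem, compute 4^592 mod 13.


Fermat's little theorem: if p is prime and gcd(a,p)=1, then a^(p-1) ≡ 1 (mod p)
p = 13 is prime, gcd(4,13) = 1
Reduce exponent: 592 mod 12 = 4
So 4^592 ≡ 4^4 (mod 13)
4^4 mod 13 = 9

4^592 ≡ 9 (mod 13)


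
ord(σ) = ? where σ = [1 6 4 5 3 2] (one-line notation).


Cycle decomposition: (2 6) (3 4 5)
Cycle lengths: 2, 3
Order = lcm(2, 3) = 6

ord(σ) = 6


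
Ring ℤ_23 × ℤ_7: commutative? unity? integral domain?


Direct product ring; commutative with unity (1,1); but (1,0)·(0,1) = (0,0) gives zero divisors, so not an integral domain
Commutative: Yes
Integral domain: No
Has unity: Yes

ℤ_23 × ℤ_7: Commutative=Yes, Unity=Yes


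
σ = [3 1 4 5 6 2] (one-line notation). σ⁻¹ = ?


To find σ⁻¹, swap domain and range:
σ(1) = 3 → σ⁻¹(3) = 1
σ(2) = 1 → σ⁻¹(1) = 2
σ(3) = 4 → σ⁻¹(4) = 3
σ(4) = 5 → σ⁻¹(5) = 4
σ(5) = 6 → σ⁻¹(6) = 5
σ(6) = 2 → σ⁻¹(2) = 6

σ⁻¹ = [2 6 1 3 4 5]


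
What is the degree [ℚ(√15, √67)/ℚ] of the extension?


[ℚ(√15,√67):ℚ] = [ℚ(√15,√67):ℚ(√15)]·[ℚ(√15):ℚ] = 2·2 = 4

[ℚ(√15, √67)/ℚ] = 4


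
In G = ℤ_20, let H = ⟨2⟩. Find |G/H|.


|⟨2⟩| = n / gcd(2, 20) = 20 / 2 = 10
H is normal (ℤ_20 is abelian).
|G/H| = |G| / |H| = 20 / 10 = 2

|G/H| = 2


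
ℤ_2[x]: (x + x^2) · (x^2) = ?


Expand and collect like terms; reduce coefficients mod 2:
x^0: 0·0 = 0 ≡ 0 (mod 2)
x^1: 0·0 + 1·0 = 0 ≡ 0 (mod 2)
x^2: 0·1 + 1·0 + 1·0 = 0 ≡ 0 (mod 2)
x^3: 1·1 + 1·0 = 1 ≡ 1 (mod 2)
x^4: 1·1 = 1 ≡ 1 (mod 2)
Result: x^3 + x^4

f · g = x^3 + x^4


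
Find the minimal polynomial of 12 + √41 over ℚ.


Let α = 12 + √41. Then α - 12 = √41, so (α - 12)² = 41, giving α² - 24α + 103 = 0. Degree 2 and α ∉ ℚ, so this is the minimal polynomial.

Minimal polynomial: x² - 24x + 103


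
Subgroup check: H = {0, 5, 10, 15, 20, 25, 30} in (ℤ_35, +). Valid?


Subgroup test for H = {0, 5, 10, 15, 20, 25, 30} in (ℤ_35, +):
(1) 0 ∈ H? Yes
(2) Closure: for all a,b ∈ H, (a+b) mod 35 ∈ H? Yes
(3) Inverses: for all a ∈ H, -a mod 35 ∈ H? Yes

Yes, H is a subgroup of ℤ_35


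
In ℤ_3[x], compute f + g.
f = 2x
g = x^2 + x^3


Add coefficients mod 3:
x^0: 0 + 0 = 0 (mod 3)
x^1: 2 + 0 = 2 (mod 3)
x^2: 0 + 1 = 1 (mod 3)
x^3: 0 + 1 = 1 (mod 3)
Result: 2x + x^2 + x^3

f + g = 2x + x^2 + x^3


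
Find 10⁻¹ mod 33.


Use the extended Euclidean algorithm to write 1 = 10·s + 33·t; then s mod 33 is the inverse.
Euclidean algorithm:
  10 = 0·33 + 10
  33 = 3·10 + 3
  10 = 3·3 + 1
  3 = 3·1 + 0
gcd(10,33) = 1
Back-substitution gives: 10·(10) + 33·(-3) = 1
So 10⁻¹ ≡ 10 ≡ 10 (mod 33)
Check: 10 × 10 = 100 ≡ 1 (mod 33) ✓

10⁻¹ ≡ 10 (mod 33)


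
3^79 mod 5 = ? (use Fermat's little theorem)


Fermat's little theorem: if p is prime and gcd(a,p)=1, then a^(p-1) ≡ 1 (mod p)
p = 5 is prime, gcd(3,5) = 1
Reduce exponent: 79 mod 4 = 3
So 3^79 ≡ 3^3 (mod 5)
3^3 mod 5 = 2

3^79 ≡ 2 (mod 5)


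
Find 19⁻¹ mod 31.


Use the extended Euclidean algorithm to write 1 = 19·s + 31·t; then s mod 31 is the inverse.
Euclidean algorithm:
  19 = 0·31 + 19
  31 = 1·19 + 12
  19 = 1·12 + 7
  12 = 1·7 + 5
  7 = 1·5 + 2
  5 = 2·2 + 1
  2 = 2·1 + 0
gcd(19,31) = 1
Back-substitution gives: 19·(-13) + 31·(8) = 1
So 19⁻¹ ≡ -13 ≡ 18 (mod 31)
Check: 19 × 18 = 342 ≡ 1 (mod 31) ✓

19⁻¹ ≡ 18 (mod 31)


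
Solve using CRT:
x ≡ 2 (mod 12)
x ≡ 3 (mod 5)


m₁ = 12, m₂ = 5, gcd = 1, so CRT applies. M = m₁·m₂ = 60
Let M₁ = M/m₁ = 5, M₂ = M/m₂ = 12
Find y₁ ≡ M₁⁻¹ (mod m₁): 5⁻¹ ≡ 5 (mod 12)
Find y₂ ≡ M₂⁻¹ (mod m₂): 12⁻¹ ≡ 3 (mod 5)
x = a₁·M₁·y₁ + a₂·M₂·y₂ = 2·5·5 + 3·12·3 = 158
Reduce mod 60: x ≡ 38
Check: 38 mod 12 = 2 ✓, 38 mod 5 = 3 ✓

x ≡ 38 (mod 60)


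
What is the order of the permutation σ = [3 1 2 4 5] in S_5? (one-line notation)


Cycle decomposition: (1 3 2)
Cycle lengths: 3
Order = lcm(3) = 3

ord(σ) = 3


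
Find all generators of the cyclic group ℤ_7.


g generates ℤ_n iff gcd(g,n) = 1
Checking each g ∈ {1,...,6}:
gcd(1,7) = 1
gcd(2,7) = 1
gcd(3,7) = 1
gcd(4,7) = 1
gcd(5,7) = 1
gcd(6,7) = 1
Generators: {1, 2, 3, 4, 5, 6}
Number of generators = φ(7) = 6

Generators of ℤ_7 = {1, 2, 3, 4, 5, 6}


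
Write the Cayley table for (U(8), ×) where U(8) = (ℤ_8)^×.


Elements: {1, 3, 5, 7}
Operation: multiplication mod 8
Entry (a, b) = (a × b) mod 8

Cayley table:
  | 1 | 3 | 5 | 7
1 | 1 | 3 | 5 | 7
3 | 3 | 1 | 7 | 5
5 | 5 | 7 | 1 | 3
7 | 7 | 5 | 3 | 1


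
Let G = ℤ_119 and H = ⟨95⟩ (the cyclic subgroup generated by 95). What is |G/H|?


|⟨95⟩| = n / gcd(95, 119) = 119 / 1 = 119
H is normal (ℤ_119 is abelian).
|G/H| = |G| / |H| = 119 / 119 = 1

|G/H| = 1


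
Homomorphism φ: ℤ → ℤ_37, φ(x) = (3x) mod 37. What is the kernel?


Kernel = preimage of identity
ker(φ) = {x ∈ ℤ : 3x ≡ 0 (mod 37)}. gcd(3,37) = 1, so 3x ≡ 0 (mod 37) ⟺ x ≡ 0 (mod 37/1 = 37). Hence ker(φ) = 37ℤ

ker(φ) = 37ℤ


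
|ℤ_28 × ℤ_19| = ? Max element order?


|ℤ_28 × ℤ_19| = 28 × 19 = 532
Max element order = lcm(28,19) = 532
Cyclic? Yes (gcd=1)

|ℤ_28×ℤ_19| = 532, max element order = 532


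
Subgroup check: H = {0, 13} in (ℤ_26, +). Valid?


Subgroup test for H = {0, 13} in (ℤ_26, +):
(1) 0 ∈ H? Yes
(2) Closure: for all a,b ∈ H, (a+b) mod 26 ∈ H? Yes
(3) Inverses: for all a ∈ H, -a mod 26 ∈ H? Yes

Yes, H is a subgroup of ℤ_26


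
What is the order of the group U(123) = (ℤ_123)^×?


U(n) is the group of units mod n; |U(n)| = φ(n)
|U(123)| = φ(123) = 80

|U(123) = (ℤ_123)^×| = 80


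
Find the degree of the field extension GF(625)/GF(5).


GF(625) = GF(5^4), so the extension degree is 4

[GF(625)/GF(5)] = 4


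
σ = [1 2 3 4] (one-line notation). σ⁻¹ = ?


To find σ⁻¹, swap domain and range:
σ(1) = 1 → σ⁻¹(1) = 1
σ(2) = 2 → σ⁻¹(2) = 2
σ(3) = 3 → σ⁻¹(3) = 3
σ(4) = 4 → σ⁻¹(4) = 4

σ⁻¹ = [1 2 3 4]


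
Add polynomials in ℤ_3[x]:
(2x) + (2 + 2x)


Add coefficients mod 3:
x^0: 0 + 2 = 2 (mod 3)
x^1: 2 + 2 = 1 (mod 3)
Result: 2 + x

f + g = 2 + x


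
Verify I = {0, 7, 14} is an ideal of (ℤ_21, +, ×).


Check ideal conditions for I = {0, 7, 14} in ℤ_21:
(1) I is an additive subgroup? Yes
(2) For r ∈ ℤ_21 and a ∈ I: r·a ∈ I? Yes

Yes, I is an ideal of ℤ_21


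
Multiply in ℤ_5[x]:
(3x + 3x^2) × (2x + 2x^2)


Expand and collect like terms; reduce coefficients mod 5:
x^0: 0·0 = 0 ≡ 0 (mod 5)
x^1: 0·2 + 3·0 = 0 ≡ 0 (mod 5)
x^2: 0·2 + 3·2 + 3·0 = 6 ≡ 1 (mod 5)
x^3: 3·2 + 3·2 = 12 ≡ 2 (mod 5)
x^4: 3·2 = 6 ≡ 1 (mod 5)
Result: x^2 + 2x^3 + x^4

f · g = x^2 + 2x^3 + x^4


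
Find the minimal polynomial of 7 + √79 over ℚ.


Let α = 7 + √79. Then α - 7 = √79, so (α - 7)² = 79, giving α² - 14α - 30 = 0. Degree 2 and α ∉ ℚ, so this is the minimal polynomial.

Minimal polynomial: x² - 14x - 30


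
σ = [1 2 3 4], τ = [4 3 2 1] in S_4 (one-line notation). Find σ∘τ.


σ∘τ: apply τ first, then σ
1 →τ 4 →σ 4
2 →τ 3 →σ 3
3 →τ 2 →σ 2
4 →τ 1 →σ 1

σ∘τ = [4 3 2 1]


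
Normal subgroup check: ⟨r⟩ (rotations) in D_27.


H = ⟨r⟩ (rotations) in D_27
The rotation subgroup ⟨r⟩ has index 2 in D_27, so it is normal

Yes, normal subgroup


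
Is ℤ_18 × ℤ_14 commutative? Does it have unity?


Direct product ring; commutative with unity (1,1); but (1,0)·(0,1) = (0,0) gives zero divisors, so not an integral domain
Commutative: Yes
Integral domain: No
Has unity: Yes

ℤ_18 × ℤ_14: Commutative=Yes, Unity=Yes


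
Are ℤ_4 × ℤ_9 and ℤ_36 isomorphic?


Comparing ℤ_4 × ℤ_9 and ℤ_36:
gcd(4,9) = 1, so ℤ_4 × ℤ_9 ≅ ℤ_36 (CRT)

Yes, ℤ_4 × ℤ_9 ≅ ℤ_36


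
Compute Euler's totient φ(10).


φ(n) = count of k ∈ {1,...,n} with gcd(k,n)=1
Coprimes to 10: {1, 3, 7, 9}
Count: 4

φ(10) = 4


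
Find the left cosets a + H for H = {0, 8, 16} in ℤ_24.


H = {0, 8, 16}, |H| = 3
Number of cosets = |G|/|H| = 24/3 = 8
0 + H = {0, 8, 16}
1 + H = {1, 9, 17}
2 + H = {2, 10, 18}
3 + H = {3, 11, 19}
4 + H = {4, 12, 20}
5 + H = {5, 13, 21}
6 + H = {6, 14, 22}
7 + H = {7, 15, 23}

Cosets: 0+H={0,8,16}; 1+H={1,9,17}; 2+H={2,10,18}; 3+H={3,11,19}; 4+H={4,12,20}; 5+H={5,13,21}; 6+H={6,14,22}; 7+H={7,15,23}


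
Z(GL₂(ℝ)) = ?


Z(G) = {g ∈ G | gx = xg for all x ∈ G}
Only scalar multiples of the identity commute with all invertible matrices

Z(GL₂(ℝ)) = {aI : a ∈ ℝ, a ≠ 0}


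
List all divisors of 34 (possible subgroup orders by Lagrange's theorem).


Lagrange's theorem: |H| divides |G|
|G| = 34
Divisors of 34: 1, 2, 17, 34

Possible subgroup orders: {1, 2, 17, 34}


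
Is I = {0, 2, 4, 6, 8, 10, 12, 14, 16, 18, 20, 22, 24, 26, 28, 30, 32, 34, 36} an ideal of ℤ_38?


Check ideal conditions for I = {0, 2, 4, 6, 8, 10, 12, 14, 16, 18, 20, 22, 24, 26, 28, 30, 32, 34, 36} in ℤ_38:
(1) I is an additive subgroup? Yes
(2) For r ∈ ℤ_38 and a ∈ I: r·a ∈ I? Yes

Yes, I is an ideal of ℤ_38


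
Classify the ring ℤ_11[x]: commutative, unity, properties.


ℤ_11 is a field (n prime), so ℤ_11[x] is a commutative integral domain with unity
Commutative: Yes
Integral domain: Yes
Has unity: Yes

ℤ_11[x]: Commutative=Yes, Unity=Yes


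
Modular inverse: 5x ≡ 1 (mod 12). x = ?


Use the extended Euclidean algorithm to write 1 = 5·s + 12·t; then s mod 12 is the inverse.
Euclidean algorithm:
  5 = 0·12 + 5
  12 = 2·5 + 2
  5 = 2·2 + 1
  2 = 2·1 + 0
gcd(5,12) = 1
Back-substitution gives: 5·(5) + 12·(-2) = 1
So 5⁻¹ ≡ 5 ≡ 5 (mod 12)
Check: 5 × 5 = 25 ≡ 1 (mod 12) ✓

5⁻¹ ≡ 5 (mod 12)


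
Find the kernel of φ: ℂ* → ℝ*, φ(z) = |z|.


Kernel = preimage of identity
ker(φ) = {z ∈ ℂ* | |z| = 1} = unit circle S¹

ker(φ) = S¹ (unit circle)


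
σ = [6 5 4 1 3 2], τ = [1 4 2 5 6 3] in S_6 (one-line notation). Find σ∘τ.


σ∘τ: apply τ first, then σ
1 →τ 1 →σ 6
2 →τ 4 →σ 1
3 →τ 2 →σ 5
4 →τ 5 →σ 3
5 →τ 6 →σ 2
6 →τ 3 →σ 4

σ∘τ = [6 1 5 3 2 4]


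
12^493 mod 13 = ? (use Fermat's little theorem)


Fermat's little theorem: if p is prime and gcd(a,p)=1, then a^(p-1) ≡ 1 (mod p)
p = 13 is prime, gcd(12,13) = 1
Reduce exponent: 493 mod 12 = 1
So 12^493 ≡ 12^1 (mod 13)
12^1 mod 13 = 12

12^493 ≡ 12 (mod 13)


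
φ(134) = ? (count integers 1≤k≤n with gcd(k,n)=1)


Factor n: 134 = 2 × 67
φ(n) = n · ∏(1 - 1/p) over distinct primes p | n
φ(134) = 134 · (1 - 1/2) · (1 - 1/67) = 66

φ(134) = 66


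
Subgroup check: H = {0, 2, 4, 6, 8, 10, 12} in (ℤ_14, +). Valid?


Subgroup test for H = {0, 2, 4, 6, 8, 10, 12} in (ℤ_14, +):
(1) 0 ∈ H? Yes
(2) Closure: for all a,b ∈ H, (a+b) mod 14 ∈ H? Yes
(3) Inverses: for all a ∈ H, -a mod 14 ∈ H? Yes

Yes, H is a subgroup of ℤ_14


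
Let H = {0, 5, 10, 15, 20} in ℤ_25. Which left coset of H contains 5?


5 + H = {5 + h (mod 25) : h ∈ H}
5+0=5, 5+5=10, 5+10=15, 5+15=20, 5+20=0
5 + H = {0, 5, 10, 15, 20} = 0 + H

5 + H = {0, 5, 10, 15, 20}


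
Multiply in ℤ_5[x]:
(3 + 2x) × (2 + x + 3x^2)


Expand and collect like terms; reduce coefficients mod 5:
x^0: 3·2 = 6 ≡ 1 (mod 5)
x^1: 3·1 + 2·2 = 7 ≡ 2 (mod 5)
x^2: 3·3 + 2·1 = 11 ≡ 1 (mod 5)
x^3: 2·3 = 6 ≡ 1 (mod 5)
Result: 1 + 2x + x^2 + x^3

f · g = 1 + 2x + x^2 + x^3


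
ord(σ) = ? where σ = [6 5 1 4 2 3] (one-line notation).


Cycle decomposition: (1 6 3) (2 5)
Cycle lengths: 3, 2
Order = lcm(3, 2) = 6

ord(σ) = 6


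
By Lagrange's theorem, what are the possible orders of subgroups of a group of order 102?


Lagrange's theorem: |H| divides |G|
|G| = 102
Divisors of 102: 1, 2, 3, 6, 17, 34, 51, 102

Possible subgroup orders: {1, 2, 3, 6, 17, 34, 51, 102}


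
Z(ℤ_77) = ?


Z(G) = {g ∈ G | gx = xg for all x ∈ G}
ℤ_77 is abelian, so Z(G) = G

Z(ℤ_77) = ℤ_77


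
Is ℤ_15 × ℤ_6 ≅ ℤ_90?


Comparing ℤ_15 × ℤ_6 and ℤ_90:
gcd(15,6) = 3 ≠ 1. Max element order in ℤ_15×ℤ_6 is lcm(15,6) = 30 < 90, so it has no element of order 90

No, ℤ_15 × ℤ_6 ≇ ℤ_90


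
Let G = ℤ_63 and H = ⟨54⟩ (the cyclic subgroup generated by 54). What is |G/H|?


|⟨54⟩| = n / gcd(54, 63) = 63 / 9 = 7
H is normal (ℤ_63 is abelian).
|G/H| = |G| / |H| = 63 / 7 = 9

|G/H| = 9


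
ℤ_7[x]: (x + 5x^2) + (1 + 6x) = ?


Add coefficients mod 7:
x^0: 0 + 1 = 1 (mod 7)
x^1: 1 + 6 = 0 (mod 7)
x^2: 5 + 0 = 5 (mod 7)
Result: 1 + 5x^2

f + g = 1 + 5x^2


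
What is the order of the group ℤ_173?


ℤ_n has n elements.

|ℤ_173| = 173


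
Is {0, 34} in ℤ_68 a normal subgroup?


H = {0, 34} in ℤ_68
ℤ_68 is abelian; every subgroup of an abelian group is normal

Yes, normal subgroup


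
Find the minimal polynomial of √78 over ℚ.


√78 satisfies x² - 78 = 0, irreducible over ℚ since 78 is squarefree

Minimal polynomial: x² - 78


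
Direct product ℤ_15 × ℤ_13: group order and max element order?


|ℤ_15 × ℤ_13| = 15 × 13 = 195
Max element order = lcm(15,13) = 195
Cyclic? Yes (gcd=1)

|ℤ_15×ℤ_13| = 195, max element order = 195


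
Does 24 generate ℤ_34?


g generates ℤ_n iff gcd(g, n) = 1
gcd(24, 34) = 2
Since gcd = 2 ≠ 1, ⟨24⟩ has order 17 < 34, so 24 is not a generator.

No, 24 does not generate ℤ_34


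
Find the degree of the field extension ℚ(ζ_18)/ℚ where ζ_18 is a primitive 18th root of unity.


[ℚ(ζ_n):ℚ] = deg Φ_n(x) = φ(n). Here φ(18) = 6

[ℚ(ζ_18)/ℚ where ζ_18 is a primitive 18th root of unity] = 6


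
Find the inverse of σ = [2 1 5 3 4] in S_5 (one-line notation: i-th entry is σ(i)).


To find σ⁻¹, swap domain and range:
σ(1) = 2 → σ⁻¹(2) = 1
σ(2) = 1 → σ⁻¹(1) = 2
σ(3) = 5 → σ⁻¹(5) = 3
σ(4) = 3 → σ⁻¹(3) = 4
σ(5) = 4 → σ⁻¹(4) = 5

σ⁻¹ = [2 1 4 5 3]


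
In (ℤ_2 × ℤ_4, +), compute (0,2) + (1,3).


Operation: componentwise addition mod (2, 4)
(0,2) + (1,3) = ((a₁+b₁) mod 2, (a₂+b₂) mod 4) with a = (0,2), b = (1,3)

(0,2) + (1,3) = (1,1)


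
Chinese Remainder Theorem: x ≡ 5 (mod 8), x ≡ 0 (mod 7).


m₁ = 8, m₂ = 7, gcd = 1, so CRT applies. M = m₁·m₂ = 56
Let M₁ = M/m₁ = 7, M₂ = M/m₂ = 8
Find y₁ ≡ M₁⁻¹ (mod m₁): 7⁻¹ ≡ 7 (mod 8)
Find y₂ ≡ M₂⁻¹ (mod m₂): 8⁻¹ ≡ 1 (mod 7)
x = a₁·M₁·y₁ + a₂·M₂·y₂ = 5·7·7 + 0·8·1 = 245
Reduce mod 56: x ≡ 21
Check: 21 mod 8 = 5 ✓, 21 mod 7 = 0 ✓

x ≡ 21 (mod 56)


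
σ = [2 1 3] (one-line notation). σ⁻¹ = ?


To find σ⁻¹, swap domain and range:
σ(1) = 2 → σ⁻¹(2) = 1
σ(2) = 1 → σ⁻¹(1) = 2
σ(3) = 3 → σ⁻¹(3) = 3

σ⁻¹ = [2 1 3]


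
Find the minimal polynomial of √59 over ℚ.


√59 satisfies x² - 59 = 0, irreducible over ℚ since 59 is squarefree

Minimal polynomial: x² - 59


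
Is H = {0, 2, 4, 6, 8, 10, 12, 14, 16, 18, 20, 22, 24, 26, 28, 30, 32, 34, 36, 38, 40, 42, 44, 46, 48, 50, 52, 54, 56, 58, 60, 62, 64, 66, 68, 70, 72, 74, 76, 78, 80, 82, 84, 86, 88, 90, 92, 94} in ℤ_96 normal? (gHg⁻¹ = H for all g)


H = {0, 2, 4, 6, 8, 10, 12, 14, 16, 18, 20, 22, 24, 26, 28, 30, 32, 34, 36, 38, 40, 42, 44, 46, 48, 50, 52, 54, 56, 58, 60, 62, 64, 66, 68, 70, 72, 74, 76, 78, 80, 82, 84, 86, 88, 90, 92, 94} in ℤ_96
ℤ_96 is abelian; every subgroup of an abelian group is normal

Yes, normal subgroup


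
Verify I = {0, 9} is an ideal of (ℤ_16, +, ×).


Check ideal conditions for I = {0, 9} in ℤ_16:
(1) I is an additive subgroup? No
(2) For r ∈ ℤ_16 and a ∈ I: r·a ∈ I? No  [counterexample: r=2, a=9, r·a mod 16 = 2 ∉ I]

No, I is not an ideal of ℤ_16


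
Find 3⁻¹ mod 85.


Use the extended Euclidean algorithm to write 1 = 3·s + 85·t; then s mod 85 is the inverse.
Euclidean algorithm:
  3 = 0·85 + 3
  85 = 28·3 + 1
  3 = 3·1 + 0
gcd(3,85) = 1
Back-substitution gives: 3·(-28) + 85·(1) = 1
So 3⁻¹ ≡ -28 ≡ 57 (mod 85)
Check: 3 × 57 = 171 ≡ 1 (mod 85) ✓

3⁻¹ ≡ 57 (mod 85)


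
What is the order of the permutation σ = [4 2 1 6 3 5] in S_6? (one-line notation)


Cycle decomposition: (1 4 6 5 3)
Cycle lengths: 5
Order = lcm(5) = 5

ord(σ) = 5


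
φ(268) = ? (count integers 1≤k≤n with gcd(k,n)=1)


Factor n: 268 = 2^2 × 67
φ(n) = n · ∏(1 - 1/p) over distinct primes p | n
φ(268) = 268 · (1 - 1/2) · (1 - 1/67) = 132

φ(268) = 132


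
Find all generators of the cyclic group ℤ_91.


g generates ℤ_n iff gcd(g,n) = 1
Prime factors of 91: 7, 13
Generators are g ∈ {1,...,90} not divisible by any of these primes.
Generators: {1, 2, 3, 4, 5, 6, 8, 9, 10, 11, 12, 15, 16, 17, 18, 19, 20, 22, 23, 24, 25, 27, 29, 30, 31, 32, 33, 34, 36, 37, 38, 40, 41, 43, 44, 45, 46, 47, 48, 50, 51, 53, 54, 55, 57, 58, 59, 60, 61, 62, 64, 66, 67, 68, 69, 71, 72, 73, 74, 75, 76, 79, 80, 81, 82, 83, 85, 86, 87, 88, 89, 90}
Number of generators = φ(91) = 72

Generators of ℤ_91 = {1, 2, 3, 4, 5, 6, 8, 9, 10, 11, 12, 15, 16, 17, 18, 19, 20, 22, 23, 24, 25, 27, 29, 30, 31, 32, 33, 34, 36, 37, 38, 40, 41, 43, 44, 45, 46, 47, 48, 50, 51, 53, 54, 55, 57, 58, 59, 60, 61, 62, 64, 66, 67, 68, 69, 71, 72, 73, 74, 75, 76, 79, 80, 81, 82, 83, 85, 86, 87, 88, 89, 90}


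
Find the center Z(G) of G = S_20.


Z(G) = {g ∈ G | gx = xg for all x ∈ G}
S_n is non-abelian for n ≥ 3; Z(S_20) is trivial

Z(S_20) = {e}


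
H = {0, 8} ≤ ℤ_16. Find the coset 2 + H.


2 + H = {2 + h (mod 16) : h ∈ H}
2+0=2, 2+8=10

2 + H = {2, 10}


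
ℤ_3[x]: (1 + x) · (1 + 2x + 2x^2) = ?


Expand and collect like terms; reduce coefficients mod 3:
x^0: 1·1 = 1 ≡ 1 (mod 3)
x^1: 1·2 + 1·1 = 3 ≡ 0 (mod 3)
x^2: 1·2 + 1·2 = 4 ≡ 1 (mod 3)
x^3: 1·2 = 2 ≡ 2 (mod 3)
Result: 1 + x^2 + 2x^3

f · g = 1 + x^2 + 2x^3


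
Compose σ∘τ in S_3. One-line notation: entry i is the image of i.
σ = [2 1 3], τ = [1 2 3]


σ∘τ: apply τ first, then σ
1 →τ 1 →σ 2
2 →τ 2 →σ 1
3 →τ 3 →σ 3

σ∘τ = [2 1 3]


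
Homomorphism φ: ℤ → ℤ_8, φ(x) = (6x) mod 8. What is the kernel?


Kernel = preimage of identity
ker(φ) = {x ∈ ℤ : 6x ≡ 0 (mod 8)}. gcd(6,8) = 2, so 6x ≡ 0 (mod 8) ⟺ x ≡ 0 (mod 8/2 = 4). Hence ker(φ) = 4ℤ

ker(φ) = 4ℤ


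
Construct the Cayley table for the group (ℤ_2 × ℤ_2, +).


Elements: {(0,0), (0,1), (1,0), (1,1)}
Operation: componentwise addition mod (2, 2)
Entry (a, b) = ((a₁+b₁) mod 2, (a₂+b₂) mod 2)

Cayley table:
      | (0,0) | (0,1) | (1,0) | (1,1)
(0,0) | (0,0) | (0,1) | (1,0) | (1,1)
(0,1) | (0,1) | (0,0) | (1,1) | (1,0)
(1,0) | (1,0) | (1,1) | (0,0) | (0,1)
(1,1) | (1,1) | (1,0) | (0,1) | (0,0)


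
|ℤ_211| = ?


ℤ_n has n elements.

|ℤ_211| = 211


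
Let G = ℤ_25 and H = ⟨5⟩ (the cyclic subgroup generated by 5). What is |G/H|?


|⟨5⟩| = n / gcd(5, 25) = 25 / 5 = 5
H is normal (ℤ_25 is abelian).
|G/H| = |G| / |H| = 25 / 5 = 5

|G/H| = 5


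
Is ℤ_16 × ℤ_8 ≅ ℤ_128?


Comparing ℤ_16 × ℤ_8 and ℤ_128:
gcd(16,8) = 8 ≠ 1. Max element order in ℤ_16×ℤ_8 is lcm(16,8) = 16 < 128, so it has no element of order 128

No, ℤ_16 × ℤ_8 ≇ ℤ_128


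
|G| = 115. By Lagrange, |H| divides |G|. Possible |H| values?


Lagrange's theorem: |H| divides |G|
|G| = 115
Divisors of 115: 1, 5, 23, 115

Possible subgroup orders: {1, 5, 23, 115}


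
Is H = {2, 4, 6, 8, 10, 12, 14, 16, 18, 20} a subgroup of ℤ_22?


Subgroup test for H = {2, 4, 6, 8, 10, 12, 14, 16, 18, 20} in (ℤ_22, +):
(1) 0 ∈ H? No
(2) Closure: for all a,b ∈ H, (a+b) mod 22 ∈ H? No  [counterexample: 2 + 20 = 0 ∉ H]
(3) Inverses: for all a ∈ H, -a mod 22 ∈ H? Yes

No, H is not a subgroup of ℤ_22


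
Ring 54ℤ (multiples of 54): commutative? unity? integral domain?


54ℤ is a commutative ring under +,× but has no multiplicative identity (1 ∉ 54ℤ); it has no zero divisors, but without unity it is not an integral domain
Commutative: Yes
Integral domain: No
Has unity: No

54ℤ (multiples of 54): Commutative=Yes, Unity=No


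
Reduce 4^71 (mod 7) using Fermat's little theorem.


Fermat's little theorem: if p is prime and gcd(a,p)=1, then a^(p-1) ≡ 1 (mod p)
p = 7 is prime, gcd(4,7) = 1
Reduce exponent: 71 mod 6 = 5
So 4^71 ≡ 4^5 (mod 7)
4^5 mod 7 = 2

4^71 ≡ 2 (mod 7)


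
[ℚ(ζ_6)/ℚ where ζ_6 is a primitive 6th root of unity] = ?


[ℚ(ζ_n):ℚ] = deg Φ_n(x) = φ(n). Here φ(6) = 2

[ℚ(ζ_6)/ℚ where ζ_6 is a primitive 6th root of unity] = 2


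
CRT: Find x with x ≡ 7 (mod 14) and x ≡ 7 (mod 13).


m₁ = 14, m₂ = 13, gcd = 1, so CRT applies. M = m₁·m₂ = 182
Let M₁ = M/m₁ = 13, M₂ = M/m₂ = 14
Find y₁ ≡ M₁⁻¹ (mod m₁): 13⁻¹ ≡ 13 (mod 14)
Find y₂ ≡ M₂⁻¹ (mod m₂): 14⁻¹ ≡ 1 (mod 13)
x = a₁·M₁·y₁ + a₂·M₂·y₂ = 7·13·13 + 7·14·1 = 1281
Reduce mod 182: x ≡ 7
Check: 7 mod 14 = 7 ✓, 7 mod 13 = 7 ✓

x ≡ 7 (mod 182)


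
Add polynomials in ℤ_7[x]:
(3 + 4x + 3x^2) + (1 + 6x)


Add coefficients mod 7:
x^0: 3 + 1 = 4 (mod 7)
x^1: 4 + 6 = 3 (mod 7)
x^2: 3 + 0 = 3 (mod 7)
Result: 4 + 3x + 3x^2

f + g = 4 + 3x + 3x^2


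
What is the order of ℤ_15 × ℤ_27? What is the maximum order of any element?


|ℤ_15 × ℤ_27| = 15 × 27 = 405
Max element order = lcm(15,27) = 135
Cyclic? No (gcd=3)

|ℤ_15×ℤ_27| = 405, max element order = 135


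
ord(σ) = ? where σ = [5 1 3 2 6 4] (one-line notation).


Cycle decomposition: (1 5 6 4 2)
Cycle lengths: 5
Order = lcm(5) = 5

ord(σ) = 5


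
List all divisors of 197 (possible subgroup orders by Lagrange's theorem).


Lagrange's theorem: |H| divides |G|
|G| = 197
Divisors of 197: 1, 197

Possible subgroup orders: {1, 197}


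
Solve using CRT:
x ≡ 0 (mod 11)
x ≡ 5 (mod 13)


m₁ = 11, m₂ = 13, gcd = 1, so CRT applies. M = m₁·m₂ = 143
Let M₁ = M/m₁ = 13, M₂ = M/m₂ = 11
Find y₁ ≡ M₁⁻¹ (mod m₁): 13⁻¹ ≡ 6 (mod 11)
Find y₂ ≡ M₂⁻¹ (mod m₂): 11⁻¹ ≡ 6 (mod 13)
x = a₁·M₁·y₁ + a₂·M₂·y₂ = 0·13·6 + 5·11·6 = 330
Reduce mod 143: x ≡ 44
Check: 44 mod 11 = 0 ✓, 44 mod 13 = 5 ✓

x ≡ 44 (mod 143)


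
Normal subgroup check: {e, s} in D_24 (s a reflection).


H = {e, s} in D_24 (s a reflection)
r·s·r⁻¹ = sr⁻² ≠ s for n ≥ 3, so {e, s} is not closed under conjugation

No, not a normal subgroup


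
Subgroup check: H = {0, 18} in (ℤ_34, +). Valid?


Subgroup test for H = {0, 18} in (ℤ_34, +):
(1) 0 ∈ H? Yes
(2) Closure: for all a,b ∈ H, (a+b) mod 34 ∈ H? No  [counterexample: 18 + 18 = 2 ∉ H]
(3) Inverses: for all a ∈ H, -a mod 34 ∈ H? No

No, H is not a subgroup of ℤ_34


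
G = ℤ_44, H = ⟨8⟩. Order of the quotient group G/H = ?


|⟨8⟩| = n / gcd(8, 44) = 44 / 4 = 11
H is normal (ℤ_44 is abelian).
|G/H| = |G| / |H| = 44 / 11 = 4

|G/H| = 4


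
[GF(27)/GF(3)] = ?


GF(27) = GF(3^3), so the extension degree is 3

[GF(27)/GF(3)] = 3


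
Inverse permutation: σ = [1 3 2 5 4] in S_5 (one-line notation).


To find σ⁻¹, swap domain and range:
σ(1) = 1 → σ⁻¹(1) = 1
σ(2) = 3 → σ⁻¹(3) = 2
σ(3) = 2 → σ⁻¹(2) = 3
σ(4) = 5 → σ⁻¹(5) = 4
σ(5) = 4 → σ⁻¹(4) = 5

σ⁻¹ = [1 3 2 5 4]


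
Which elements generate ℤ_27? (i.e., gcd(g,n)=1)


g generates ℤ_n iff gcd(g,n) = 1
Prime factors of 27: 3
Generators are g ∈ {1,...,26} not divisible by any of these primes.
Generators: {1, 2, 4, 5, 7, 8, 10, 11, 13, 14, 16, 17, 19, 20, 22, 23, 25, 26}
Number of generators = φ(27) = 18

Generators of ℤ_27 = {1, 2, 4, 5, 7, 8, 10, 11, 13, 14, 16, 17, 19, 20, 22, 23, 25, 26}


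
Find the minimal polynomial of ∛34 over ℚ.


∛34 satisfies x³ - 34 = 0, irreducible over ℚ (no rational root; 34 is not a perfect cube)

Minimal polynomial: x³ - 34


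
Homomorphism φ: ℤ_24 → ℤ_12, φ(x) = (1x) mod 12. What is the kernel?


Kernel = preimage of identity
ker(φ) = {x ∈ ℤ_24 : 1x ≡ 0 (mod 12)}. Since 12 | 24, φ is well-defined. The kernel is the cyclic subgroup ⟨12⟩ of ℤ_24 (order 2), i.e. {0, 12}

ker(φ) = {0, 12}


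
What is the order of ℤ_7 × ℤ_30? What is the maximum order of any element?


|ℤ_7 × ℤ_30| = 7 × 30 = 210
Max element order = lcm(7,30) = 210
Cyclic? Yes (gcd=1)

|ℤ_7×ℤ_30| = 210, max element order = 210


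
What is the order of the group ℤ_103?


ℤ_n has n elements.

|ℤ_103| = 103


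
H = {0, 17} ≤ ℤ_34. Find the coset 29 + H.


29 + H = {29 + h (mod 34) : h ∈ H}
29+0=29, 29+17=12
29 + H = {12, 29} = 12 + H

29 + H = {12, 29}


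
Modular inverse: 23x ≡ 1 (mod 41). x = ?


Use the extended Euclidean algorithm to write 1 = 23·s + 41·t; then s mod 41 is the inverse.
Euclidean algorithm:
  23 = 0·41 + 23
  41 = 1·23 + 18
  23 = 1·18 + 5
  18 = 3·5 + 3
  5 = 1·3 + 2
  3 = 1·2 + 1
  2 = 2·1 + 0
gcd(23,41) = 1
Back-substitution gives: 23·(-16) + 41·(9) = 1
So 23⁻¹ ≡ -16 ≡ 25 (mod 41)
Check: 23 × 25 = 575 ≡ 1 (mod 41) ✓

23⁻¹ ≡ 25 (mod 41)


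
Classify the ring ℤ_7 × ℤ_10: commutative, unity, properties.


Direct product ring; commutative with unity (1,1); but (1,0)·(0,1) = (0,0) gives zero divisors, so not an integral domain
Commutative: Yes
Integral domain: No
Has unity: Yes

ℤ_7 × ℤ_10: Commutative=Yes, Unity=Yes


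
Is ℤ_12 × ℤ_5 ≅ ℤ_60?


Comparing ℤ_12 × ℤ_5 and ℤ_60:
gcd(12,5) = 1, so ℤ_12 × ℤ_5 ≅ ℤ_60 (CRT)

Yes, ℤ_12 × ℤ_5 ≅ ℤ_60


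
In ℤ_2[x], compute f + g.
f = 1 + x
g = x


Add coefficients mod 2:
x^0: 1 + 0 = 1 (mod 2)
x^1: 1 + 1 = 0 (mod 2)
Result: 1

f + g = 1


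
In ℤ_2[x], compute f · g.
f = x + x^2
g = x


Expand and collect like terms; reduce coefficients mod 2:
x^0: 0·0 = 0 ≡ 0 (mod 2)
x^1: 0·1 + 1·0 = 0 ≡ 0 (mod 2)
x^2: 1·1 + 1·0 = 1 ≡ 1 (mod 2)
x^3: 1·1 = 1 ≡ 1 (mod 2)
Result: x^2 + x^3

f · g = x^2 + x^3


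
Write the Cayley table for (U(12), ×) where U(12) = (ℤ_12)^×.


Elements: {1, 5, 7, 11}
Operation: multiplication mod 12
Entry (a, b) = (a × b) mod 12

Cayley table:
   |  1 |  5 |  7 | 11
 1 |  1 |  5 |  7 | 11
 5 |  5 |  1 | 11 |  7
 7 |  7 | 11 |  1 |  5
11 | 11 |  7 |  5 |  1


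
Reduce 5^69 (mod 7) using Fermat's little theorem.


Fermat's little theorem: if p is prime and gcd(a,p)=1, then a^(p-1) ≡ 1 (mod p)
p = 7 is prime, gcd(5,7) = 1
Reduce exponent: 69 mod 6 = 3
So 5^69 ≡ 5^3 (mod 7)
5^3 mod 7 = 6

5^69 ≡ 6 (mod 7)


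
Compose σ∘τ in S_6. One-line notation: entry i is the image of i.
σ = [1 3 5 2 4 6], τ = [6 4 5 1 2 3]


σ∘τ: apply τ first, then σ
1 →τ 6 →σ 6
2 →τ 4 →σ 2
3 →τ 5 →σ 4
4 →τ 1 →σ 1
5 →τ 2 →σ 3
6 →τ 3 →σ 5

σ∘τ = [6 2 4 1 3 5]


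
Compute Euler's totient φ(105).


Factor n: 105 = 3 × 5 × 7
φ(n) = n · ∏(1 - 1/p) over distinct primes p | n
φ(105) = 105 · (1 - 1/3) · (1 - 1/5) · (1 - 1/7) = 48

φ(105) = 48


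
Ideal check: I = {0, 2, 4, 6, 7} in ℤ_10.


Check ideal conditions for I = {0, 2, 4, 6, 7} in ℤ_10:
(1) I is an additive subgroup? No
(2) For r ∈ ℤ_10 and a ∈ I: r·a ∈ I? No  [counterexample: r=2, a=4, r·a mod 10 = 8 ∉ I]

No, I is not an ideal of ℤ_10


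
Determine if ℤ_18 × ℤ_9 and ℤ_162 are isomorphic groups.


Comparing ℤ_18 × ℤ_9 and ℤ_162:
gcd(18,9) = 9 ≠ 1. Max element order in ℤ_18×ℤ_9 is lcm(18,9) = 18 < 162, so it has no element of order 162

No, ℤ_18 × ℤ_9 ≇ ℤ_162


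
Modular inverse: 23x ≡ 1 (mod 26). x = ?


Use the extended Euclidean algorithm to write 1 = 23·s + 26·t; then s mod 26 is the inverse.
Euclidean algorithm:
  23 = 0·26 + 23
  26 = 1·23 + 3
  23 = 7·3 + 2
  3 = 1·2 + 1
  2 = 2·1 + 0
gcd(23,26) = 1
Back-substitution gives: 23·(-9) + 26·(8) = 1
So 23⁻¹ ≡ -9 ≡ 17 (mod 26)
Check: 23 × 17 = 391 ≡ 1 (mod 26) ✓

23⁻¹ ≡ 17 (mod 26)


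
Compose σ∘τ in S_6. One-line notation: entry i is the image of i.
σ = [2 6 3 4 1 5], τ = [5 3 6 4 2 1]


σ∘τ: apply τ first, then σ
1 →τ 5 →σ 1
2 →τ 3 →σ 3
3 →τ 6 →σ 5
4 →τ 4 →σ 4
5 →τ 2 →σ 6
6 →τ 1 →σ 2

σ∘τ = [1 3 5 4 6 2]
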